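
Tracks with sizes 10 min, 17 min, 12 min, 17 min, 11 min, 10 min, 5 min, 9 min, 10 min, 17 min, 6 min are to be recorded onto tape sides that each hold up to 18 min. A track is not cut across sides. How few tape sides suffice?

9

Total = 17 + 17 + 17 + 12 + 11 + 10 + 10 + 10 + 9 + 6 + 5 = 124 min.
Lower bound: ⌈124/18⌉ = 7 tape sides.
Also, 8 tracks each exceed 9 min, and no two of those can share a side, so at least 8 tape sides are needed.
A packing using 9 tape sides:
  side 1: 17 = 17
  side 2: 17 = 17
  side 3: 17 = 17
  side 4: 12 + 6 = 18
  side 5: 11 + 5 = 16
  side 6: 10 = 10
  side 7: 10 = 10
  side 8: 10 = 10
  side 9: 9 = 9
No arrangement into 8 tape sides stays within capacity, so 9 is optimal.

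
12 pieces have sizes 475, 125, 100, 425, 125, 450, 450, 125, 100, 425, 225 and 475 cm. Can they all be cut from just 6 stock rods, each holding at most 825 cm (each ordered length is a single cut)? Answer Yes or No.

A valid assignment using 6 stock rods:
  stock rod 1: 475 + 225 + 125 = 825
  stock rod 2: 475 + 125 + 125 + 100 = 825
  stock rod 3: 450 + 100 = 550
  stock rod 4: 450 = 450
  stock rod 5: 425 = 425
  stock rod 6: 425 = 425
Every load is within 825 cm, so 6 stock rods suffice.

Yes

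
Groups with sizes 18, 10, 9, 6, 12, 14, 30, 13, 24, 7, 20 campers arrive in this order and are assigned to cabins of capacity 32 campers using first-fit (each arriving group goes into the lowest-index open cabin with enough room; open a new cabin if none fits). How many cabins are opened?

6

  18 → cabin 1 (new)  [load 18/32]
  10 → cabin 1  [load 28/32]
  9 → cabin 2 (new)  [load 9/32]
  6 → cabin 2  [load 15/32]
  12 → cabin 2  [load 27/32]
  14 → cabin 3 (new)  [load 14/32]
  30 → cabin 4 (new)  [load 30/32]
  13 → cabin 3  [load 27/32]
  24 → cabin 5 (new)  [load 24/32]
  7 → cabin 5  [load 31/32]
  20 → cabin 6 (new)  [load 20/32]
6 cabins opened.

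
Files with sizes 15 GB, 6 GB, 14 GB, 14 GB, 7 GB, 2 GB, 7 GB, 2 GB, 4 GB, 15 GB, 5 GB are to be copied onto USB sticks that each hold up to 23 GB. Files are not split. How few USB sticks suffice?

Total = 15 + 15 + 14 + 14 + 7 + 7 + 6 + 5 + 4 + 2 + 2 = 91 GB.
Lower bound: ⌈91/23⌉ = 4 USB sticks.
A packing using 4 USB sticks:
  USB stick 1: 15 + 7 = 22
  USB stick 2: 15 + 6 + 2 = 23
  USB stick 3: 14 + 7 + 2 = 23
  USB stick 4: 14 + 5 + 4 = 23
This matches the lower bound, so 4 is optimal.

4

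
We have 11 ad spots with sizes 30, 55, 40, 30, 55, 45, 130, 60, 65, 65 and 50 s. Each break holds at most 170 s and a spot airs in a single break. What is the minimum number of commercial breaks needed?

Total = 130 + 65 + 65 + 60 + 55 + 55 + 50 + 45 + 40 + 30 + 30 = 625 s.
Lower bound: ⌈625/170⌉ = 4 commercial breaks.
A packing using 4 commercial breaks:
  break 1: 130 + 40 = 170
  break 2: 65 + 65 + 30 = 160
  break 3: 60 + 55 + 55 = 170
  break 4: 50 + 45 + 30 = 125
This matches the lower bound, so 4 is optimal.

4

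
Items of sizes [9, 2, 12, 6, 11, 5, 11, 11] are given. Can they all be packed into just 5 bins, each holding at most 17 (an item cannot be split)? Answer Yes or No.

Yes

A valid assignment using 5 bins:
  bin 1: 12 + 5 = 17
  bin 2: 11 + 6 = 17
  bin 3: 11 + 2 = 13
  bin 4: 11 = 11
  bin 5: 9 = 9
Every load is within 17, so 5 bins suffice.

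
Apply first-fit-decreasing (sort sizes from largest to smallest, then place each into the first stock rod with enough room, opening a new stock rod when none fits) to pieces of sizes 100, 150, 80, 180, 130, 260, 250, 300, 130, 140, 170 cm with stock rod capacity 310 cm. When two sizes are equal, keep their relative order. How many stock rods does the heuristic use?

7

Sorted descending: 300, 260, 250, 180, 170, 150, 140, 130, 130, 100, 80.
  300 → stock rod 1 (new)  [load 300/310]
  260 → stock rod 2 (new)  [load 260/310]
  250 → stock rod 3 (new)  [load 250/310]
  180 → stock rod 4 (new)  [load 180/310]
  170 → stock rod 5 (new)  [load 170/310]
  150 → stock rod 6 (new)  [load 150/310]
  140 → stock rod 5  [load 310/310]
  130 → stock rod 4  [load 310/310]
  130 → stock rod 6  [load 280/310]
  100 → stock rod 7 (new)  [load 100/310]
  80 → stock rod 7  [load 180/310]
7 stock rods opened.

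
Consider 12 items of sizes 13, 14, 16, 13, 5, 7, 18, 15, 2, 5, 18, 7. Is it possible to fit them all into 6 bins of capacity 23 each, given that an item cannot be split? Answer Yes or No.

Total = 133; ⌈133/23⌉ = 6.
7 items each exceed half the capacity and cannot share a bin, forcing at least 7 bins.
At least 7 bins are required, but only 6 are allowed.

No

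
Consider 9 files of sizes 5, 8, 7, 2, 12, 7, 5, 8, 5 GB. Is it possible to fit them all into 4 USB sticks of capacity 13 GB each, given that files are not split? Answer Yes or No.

No

Total = 59 GB; ⌈59/13⌉ = 5.
At least 5 USB sticks are required, but only 4 are allowed.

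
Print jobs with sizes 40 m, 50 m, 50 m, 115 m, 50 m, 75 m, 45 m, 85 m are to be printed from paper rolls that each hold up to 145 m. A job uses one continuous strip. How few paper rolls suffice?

Total = 115 + 85 + 75 + 50 + 50 + 50 + 45 + 40 = 510 m.
Lower bound: ⌈510/145⌉ = 4 paper rolls.
A packing using 4 paper rolls:
  roll 1: 115 = 115
  roll 2: 85 + 50 = 135
  roll 3: 75 + 50 = 125
  roll 4: 50 + 45 + 40 = 135
This matches the lower bound, so 4 is optimal.

4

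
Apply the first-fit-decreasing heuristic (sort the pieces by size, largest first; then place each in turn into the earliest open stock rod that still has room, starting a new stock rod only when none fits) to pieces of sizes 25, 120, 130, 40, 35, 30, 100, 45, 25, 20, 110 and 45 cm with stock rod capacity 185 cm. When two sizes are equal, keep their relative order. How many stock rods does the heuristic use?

Sorted descending: 130, 120, 110, 100, 45, 45, 40, 35, 30, 25, 25, 20.
  130 → stock rod 1 (new)  [load 130/185]
  120 → stock rod 2 (new)  [load 120/185]
  110 → stock rod 3 (new)  [load 110/185]
  100 → stock rod 4 (new)  [load 100/185]
  45 → stock rod 1  [load 175/185]
  45 → stock rod 2  [load 165/185]
  40 → stock rod 3  [load 150/185]
  35 → stock rod 3  [load 185/185]
  30 → stock rod 4  [load 130/185]
  25 → stock rod 4  [load 155/185]
  25 → stock rod 4  [load 180/185]
  20 → stock rod 2  [load 185/185]
4 stock rods opened.

4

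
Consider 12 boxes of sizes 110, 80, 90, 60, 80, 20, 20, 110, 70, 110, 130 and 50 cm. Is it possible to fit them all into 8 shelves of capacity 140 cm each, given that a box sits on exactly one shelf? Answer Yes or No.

Yes

A valid assignment using 8 shelves:
  shelf 1: 130 = 130
  shelf 2: 110 + 20 = 130
  shelf 3: 110 + 20 = 130
  shelf 4: 110 = 110
  shelf 5: 90 + 50 = 140
  shelf 6: 80 + 60 = 140
  shelf 7: 80 = 80
  shelf 8: 70 = 70
Every load is within 140 cm, so 8 shelves suffice.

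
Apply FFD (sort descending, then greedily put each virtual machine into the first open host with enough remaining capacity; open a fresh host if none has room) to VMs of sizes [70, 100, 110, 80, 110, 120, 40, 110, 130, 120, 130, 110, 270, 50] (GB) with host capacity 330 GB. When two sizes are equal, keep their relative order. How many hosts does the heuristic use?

5

Sorted descending: 270, 130, 130, 120, 120, 110, 110, 110, 110, 100, 80, 70, 50, 40.
  270 → host 1 (new)  [load 270/330]
  130 → host 2 (new)  [load 130/330]
  130 → host 2  [load 260/330]
  120 → host 3 (new)  [load 120/330]
  120 → host 3  [load 240/330]
  110 → host 4 (new)  [load 110/330]
  110 → host 4  [load 220/330]
  110 → host 4  [load 330/330]
  110 → host 5 (new)  [load 110/330]
  100 → host 5  [load 210/330]
  80 → host 3  [load 320/330]
  70 → host 2  [load 330/330]
  50 → host 1  [load 320/330]
  40 → host 5  [load 250/330]
5 hosts opened.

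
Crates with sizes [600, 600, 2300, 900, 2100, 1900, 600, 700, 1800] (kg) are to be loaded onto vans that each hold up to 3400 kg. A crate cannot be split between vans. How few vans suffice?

4

Total = 2300 + 2100 + 1900 + 1800 + 900 + 700 + 600 + 600 + 600 = 11500 kg.
Lower bound: ⌈11500/3400⌉ = 4 vans.
A packing using 4 vans:
  van 1: 2300 + 900 = 3200
  van 2: 2100 + 700 + 600 = 3400
  van 3: 1900 + 600 + 600 = 3100
  van 4: 1800 = 1800
This matches the lower bound, so 4 is optimal.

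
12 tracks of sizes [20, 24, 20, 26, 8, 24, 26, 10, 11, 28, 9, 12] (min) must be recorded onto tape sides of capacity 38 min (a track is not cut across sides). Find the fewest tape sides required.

7

Total = 28 + 26 + 26 + 24 + 24 + 20 + 20 + 12 + 11 + 10 + 9 + 8 = 218 min.
Lower bound: ⌈218/38⌉ = 6 tape sides.
Also, 7 tracks each exceed 19 min, and no two of those can share a side, so at least 7 tape sides are needed.
A packing using 7 tape sides:
  side 1: 28 + 10 = 38
  side 2: 26 + 12 = 38
  side 3: 26 + 11 = 37
  side 4: 24 + 9 = 33
  side 5: 24 + 8 = 32
  side 6: 20 = 20
  side 7: 20 = 20
This matches the lower bound, so 7 is optimal.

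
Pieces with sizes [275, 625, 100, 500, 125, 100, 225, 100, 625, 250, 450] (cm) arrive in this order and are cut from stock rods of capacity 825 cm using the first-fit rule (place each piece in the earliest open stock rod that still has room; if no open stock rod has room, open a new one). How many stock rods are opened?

5

  275 → stock rod 1 (new)  [load 275/825]
  625 → stock rod 2 (new)  [load 625/825]
  100 → stock rod 1  [load 375/825]
  500 → stock rod 3 (new)  [load 500/825]
  125 → stock rod 1  [load 500/825]
  100 → stock rod 1  [load 600/825]
  225 → stock rod 1  [load 825/825]
  100 → stock rod 2  [load 725/825]
  625 → stock rod 4 (new)  [load 625/825]
  250 → stock rod 3  [load 750/825]
  450 → stock rod 5 (new)  [load 450/825]
5 stock rods opened.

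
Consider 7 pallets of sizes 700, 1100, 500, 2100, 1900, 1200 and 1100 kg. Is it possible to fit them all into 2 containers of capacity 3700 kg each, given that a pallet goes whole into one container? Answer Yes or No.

Total = 8600 kg; ⌈8600/3700⌉ = 3.
At least 3 containers are required, but only 2 are allowed.

No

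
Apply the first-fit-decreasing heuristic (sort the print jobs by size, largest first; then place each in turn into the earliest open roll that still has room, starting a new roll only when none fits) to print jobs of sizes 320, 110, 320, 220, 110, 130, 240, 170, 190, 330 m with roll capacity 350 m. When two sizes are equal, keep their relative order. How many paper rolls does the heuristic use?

7

Sorted descending: 330, 320, 320, 240, 220, 190, 170, 130, 110, 110.
  330 → roll 1 (new)  [load 330/350]
  320 → roll 2 (new)  [load 320/350]
  320 → roll 3 (new)  [load 320/350]
  240 → roll 4 (new)  [load 240/350]
  220 → roll 5 (new)  [load 220/350]
  190 → roll 6 (new)  [load 190/350]
  170 → roll 7 (new)  [load 170/350]
  130 → roll 5  [load 350/350]
  110 → roll 4  [load 350/350]
  110 → roll 6  [load 300/350]
7 paper rolls opened.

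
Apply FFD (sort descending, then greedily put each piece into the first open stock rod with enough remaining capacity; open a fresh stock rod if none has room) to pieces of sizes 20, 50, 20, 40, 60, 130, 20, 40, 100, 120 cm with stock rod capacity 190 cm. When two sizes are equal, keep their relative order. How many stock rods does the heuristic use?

Sorted descending: 130, 120, 100, 60, 50, 40, 40, 20, 20, 20.
  130 → stock rod 1 (new)  [load 130/190]
  120 → stock rod 2 (new)  [load 120/190]
  100 → stock rod 3 (new)  [load 100/190]
  60 → stock rod 1  [load 190/190]
  50 → stock rod 2  [load 170/190]
  40 → stock rod 3  [load 140/190]
  40 → stock rod 3  [load 180/190]
  20 → stock rod 2  [load 190/190]
  20 → stock rod 4 (new)  [load 20/190]
  20 → stock rod 4  [load 40/190]
4 stock rods opened.

4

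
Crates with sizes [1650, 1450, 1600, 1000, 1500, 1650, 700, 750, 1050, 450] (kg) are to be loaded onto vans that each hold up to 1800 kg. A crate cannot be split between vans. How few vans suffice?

Total = 1650 + 1650 + 1600 + 1500 + 1450 + 1050 + 1000 + 750 + 700 + 450 = 11800 kg.
Lower bound: ⌈11800/1800⌉ = 7 vans.
A packing using 8 vans:
  van 1: 1650 = 1650
  van 2: 1650 = 1650
  van 3: 1600 = 1600
  van 4: 1500 = 1500
  van 5: 1450 = 1450
  van 6: 1050 + 750 = 1800
  van 7: 1000 + 700 = 1700
  van 8: 450 = 450
No arrangement into 7 vans stays within capacity, so 8 is optimal.

8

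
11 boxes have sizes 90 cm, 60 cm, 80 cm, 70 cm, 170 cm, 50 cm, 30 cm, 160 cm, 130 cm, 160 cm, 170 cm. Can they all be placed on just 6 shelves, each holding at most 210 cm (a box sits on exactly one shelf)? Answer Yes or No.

No

Total = 1170 cm; ⌈1170/210⌉ = 6.
The bound of 6 does not rule out 6, but exhaustive search shows no assignment into 6 shelves of capacity 210 cm exists — the minimum is 7.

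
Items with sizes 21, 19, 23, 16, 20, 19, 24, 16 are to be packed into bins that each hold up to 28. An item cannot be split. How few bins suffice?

Total = 24 + 23 + 21 + 20 + 19 + 19 + 16 + 16 = 158.
Lower bound: ⌈158/28⌉ = 6 bins.
Also, 8 items each exceed 14, and no two of those can share a bin, so at least 8 bins are needed.
A packing using 8 bins:
  bin 1: 24 = 24
  bin 2: 23 = 23
  bin 3: 21 = 21
  bin 4: 20 = 20
  bin 5: 19 = 19
  bin 6: 19 = 19
  bin 7: 16 = 16
  bin 8: 16 = 16
This matches the lower bound, so 8 is optimal.

8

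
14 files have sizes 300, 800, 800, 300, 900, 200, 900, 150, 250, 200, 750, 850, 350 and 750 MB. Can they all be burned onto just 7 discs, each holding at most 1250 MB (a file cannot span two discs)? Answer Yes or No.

Yes

A valid assignment using 7 discs:
  disc 1: 900 + 350 = 1250
  disc 2: 900 + 300 = 1200
  disc 3: 850 + 300 = 1150
  disc 4: 800 + 250 + 200 = 1250
  disc 5: 800 + 200 + 150 = 1150
  disc 6: 750 = 750
  disc 7: 750 = 750
Every load is within 1250 MB, so 7 discs suffice.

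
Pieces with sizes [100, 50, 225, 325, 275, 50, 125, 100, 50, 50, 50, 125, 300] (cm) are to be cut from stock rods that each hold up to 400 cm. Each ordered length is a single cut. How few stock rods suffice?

5

Total = 325 + 300 + 275 + 225 + 125 + 125 + 100 + 100 + 50 + 50 + 50 + 50 + 50 = 1825 cm.
Lower bound: ⌈1825/400⌉ = 5 stock rods.
A packing using 5 stock rods:
  stock rod 1: 325 + 50 = 375
  stock rod 2: 300 + 100 = 400
  stock rod 3: 275 + 125 = 400
  stock rod 4: 225 + 125 + 50 = 400
  stock rod 5: 100 + 50 + 50 + 50 = 250
This matches the lower bound, so 5 is optimal.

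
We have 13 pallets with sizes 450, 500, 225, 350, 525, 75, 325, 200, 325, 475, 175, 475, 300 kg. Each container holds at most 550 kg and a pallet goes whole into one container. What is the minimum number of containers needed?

9

Total = 525 + 500 + 475 + 475 + 450 + 350 + 325 + 325 + 300 + 225 + 200 + 175 + 75 = 4400 kg.
Lower bound: ⌈4400/550⌉ = 8 containers.
Also, 9 pallets each exceed 275 kg, and no two of those can share a container, so at least 9 containers are needed.
A packing using 9 containers:
  container 1: 525 = 525
  container 2: 500 = 500
  container 3: 475 + 75 = 550
  container 4: 475 = 475
  container 5: 450 = 450
  container 6: 350 + 200 = 550
  container 7: 325 + 225 = 550
  container 8: 325 + 175 = 500
  container 9: 300 = 300
This matches the lower bound, so 9 is optimal.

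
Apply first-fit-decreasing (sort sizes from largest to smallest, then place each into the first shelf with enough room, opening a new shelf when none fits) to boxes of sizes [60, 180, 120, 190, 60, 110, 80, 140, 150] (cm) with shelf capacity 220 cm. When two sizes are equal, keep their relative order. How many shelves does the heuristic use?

6

Sorted descending: 190, 180, 150, 140, 120, 110, 80, 60, 60.
  190 → shelf 1 (new)  [load 190/220]
  180 → shelf 2 (new)  [load 180/220]
  150 → shelf 3 (new)  [load 150/220]
  140 → shelf 4 (new)  [load 140/220]
  120 → shelf 5 (new)  [load 120/220]
  110 → shelf 6 (new)  [load 110/220]
  80 → shelf 4  [load 220/220]
  60 → shelf 3  [load 210/220]
  60 → shelf 5  [load 180/220]
6 shelves opened.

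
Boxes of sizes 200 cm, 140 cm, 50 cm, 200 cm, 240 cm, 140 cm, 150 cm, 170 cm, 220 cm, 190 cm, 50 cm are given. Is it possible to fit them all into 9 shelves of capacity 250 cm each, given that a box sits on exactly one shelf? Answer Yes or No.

Yes

A valid assignment using 9 shelves:
  shelf 1: 240 = 240
  shelf 2: 220 = 220
  shelf 3: 200 + 50 = 250
  shelf 4: 200 + 50 = 250
  shelf 5: 190 = 190
  shelf 6: 170 = 170
  shelf 7: 150 = 150
  shelf 8: 140 = 140
  shelf 9: 140 = 140
Every load is within 250 cm, so 9 shelves suffice.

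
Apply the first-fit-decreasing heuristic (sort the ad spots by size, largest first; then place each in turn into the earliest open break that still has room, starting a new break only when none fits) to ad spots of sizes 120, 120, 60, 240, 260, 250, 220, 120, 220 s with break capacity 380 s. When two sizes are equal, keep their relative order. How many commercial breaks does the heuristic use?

5

Sorted descending: 260, 250, 240, 220, 220, 120, 120, 120, 60.
  260 → break 1 (new)  [load 260/380]
  250 → break 2 (new)  [load 250/380]
  240 → break 3 (new)  [load 240/380]
  220 → break 4 (new)  [load 220/380]
  220 → break 5 (new)  [load 220/380]
  120 → break 1  [load 380/380]
  120 → break 2  [load 370/380]
  120 → break 3  [load 360/380]
  60 → break 4  [load 280/380]
5 commercial breaks opened.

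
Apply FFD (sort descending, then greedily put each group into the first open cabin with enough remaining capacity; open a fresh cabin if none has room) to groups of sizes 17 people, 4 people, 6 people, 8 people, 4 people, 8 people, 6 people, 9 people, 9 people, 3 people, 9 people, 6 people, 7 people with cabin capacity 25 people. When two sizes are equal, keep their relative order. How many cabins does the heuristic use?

4

Sorted descending: 17, 9, 9, 9, 8, 8, 7, 6, 6, 6, 4, 4, 3.
  17 → cabin 1 (new)  [load 17/25]
  9 → cabin 2 (new)  [load 9/25]
  9 → cabin 2  [load 18/25]
  9 → cabin 3 (new)  [load 9/25]
  8 → cabin 1  [load 25/25]
  8 → cabin 3  [load 17/25]
  7 → cabin 2  [load 25/25]
  6 → cabin 3  [load 23/25]
  6 → cabin 4 (new)  [load 6/25]
  6 → cabin 4  [load 12/25]
  4 → cabin 4  [load 16/25]
  4 → cabin 4  [load 20/25]
  3 → cabin 4  [load 23/25]
4 cabins opened.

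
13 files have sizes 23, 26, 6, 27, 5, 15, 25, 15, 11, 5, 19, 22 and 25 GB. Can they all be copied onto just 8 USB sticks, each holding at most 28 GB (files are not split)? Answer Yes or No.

No

Total = 224 GB; ⌈224/28⌉ = 8.
9 files each exceed half the capacity and cannot share a USB stick, forcing at least 9 USB sticks.
At least 9 USB sticks are required, but only 8 are allowed.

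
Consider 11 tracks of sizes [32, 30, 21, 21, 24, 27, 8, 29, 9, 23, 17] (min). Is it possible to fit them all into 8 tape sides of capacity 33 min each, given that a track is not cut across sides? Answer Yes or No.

No

Total = 241 min; ⌈241/33⌉ = 8.
9 tracks each exceed half the capacity and cannot share a side, forcing at least 9 tape sides.
At least 9 tape sides are required, but only 8 are allowed.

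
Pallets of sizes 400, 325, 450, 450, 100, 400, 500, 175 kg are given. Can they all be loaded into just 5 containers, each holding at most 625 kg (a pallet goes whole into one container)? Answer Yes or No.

Total = 2800 kg; ⌈2800/625⌉ = 5.
6 pallets each exceed half the capacity and cannot share a container, forcing at least 6 containers.
At least 6 containers are required, but only 5 are allowed.

No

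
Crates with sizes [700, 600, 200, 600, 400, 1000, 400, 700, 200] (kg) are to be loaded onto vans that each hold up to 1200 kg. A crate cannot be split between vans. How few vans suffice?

Total = 1000 + 700 + 700 + 600 + 600 + 400 + 400 + 200 + 200 = 4800 kg.
Lower bound: ⌈4800/1200⌉ = 4 vans.
A packing using 5 vans:
  van 1: 1000 + 200 = 1200
  van 2: 700 + 400 = 1100
  van 3: 700 + 400 = 1100
  van 4: 600 + 600 = 1200
  van 5: 200 = 200
No arrangement into 4 vans stays within capacity, so 5 is optimal.

5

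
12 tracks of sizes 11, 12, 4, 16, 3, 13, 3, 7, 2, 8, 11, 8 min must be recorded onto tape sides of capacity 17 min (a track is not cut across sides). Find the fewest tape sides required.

Total = 16 + 13 + 12 + 11 + 11 + 8 + 8 + 7 + 4 + 3 + 3 + 2 = 98 min.
Lower bound: ⌈98/17⌉ = 6 tape sides.
A packing using 7 tape sides:
  side 1: 16 = 16
  side 2: 13 + 4 = 17
  side 3: 12 + 3 + 2 = 17
  side 4: 11 + 3 = 14
  side 5: 11 = 11
  side 6: 8 + 8 = 16
  side 7: 7 = 7
No arrangement into 6 tape sides stays within capacity, so 7 is optimal.

7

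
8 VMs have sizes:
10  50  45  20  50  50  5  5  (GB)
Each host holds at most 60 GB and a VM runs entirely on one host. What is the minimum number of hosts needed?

5

Total = 50 + 50 + 50 + 45 + 20 + 10 + 5 + 5 = 235 GB.
Lower bound: ⌈235/60⌉ = 4 hosts.
A packing using 5 hosts:
  host 1: 50 + 10 = 60
  host 2: 50 + 5 + 5 = 60
  host 3: 50 = 50
  host 4: 45 = 45
  host 5: 20 = 20
No arrangement into 4 hosts stays within capacity, so 5 is optimal.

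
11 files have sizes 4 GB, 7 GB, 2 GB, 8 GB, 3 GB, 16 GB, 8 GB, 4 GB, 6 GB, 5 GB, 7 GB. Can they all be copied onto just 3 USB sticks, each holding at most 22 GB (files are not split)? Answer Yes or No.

No

Total = 70 GB; ⌈70/22⌉ = 4.
At least 4 USB sticks are required, but only 3 are allowed.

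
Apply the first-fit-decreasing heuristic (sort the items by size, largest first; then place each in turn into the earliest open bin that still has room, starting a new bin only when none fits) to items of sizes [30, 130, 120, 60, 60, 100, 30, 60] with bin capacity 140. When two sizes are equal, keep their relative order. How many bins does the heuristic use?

5

Sorted descending: 130, 120, 100, 60, 60, 60, 30, 30.
  130 → bin 1 (new)  [load 130/140]
  120 → bin 2 (new)  [load 120/140]
  100 → bin 3 (new)  [load 100/140]
  60 → bin 4 (new)  [load 60/140]
  60 → bin 4  [load 120/140]
  60 → bin 5 (new)  [load 60/140]
  30 → bin 3  [load 130/140]
  30 → bin 5  [load 90/140]
5 bins opened.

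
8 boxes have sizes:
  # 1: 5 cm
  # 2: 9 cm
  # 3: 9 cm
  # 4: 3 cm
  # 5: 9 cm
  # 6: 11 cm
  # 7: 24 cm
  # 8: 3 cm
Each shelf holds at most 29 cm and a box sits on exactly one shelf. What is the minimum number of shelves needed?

3

Total = 24 + 11 + 9 + 9 + 9 + 5 + 3 + 3 = 73 cm.
Lower bound: ⌈73/29⌉ = 3 shelves.
A packing using 3 shelves:
  shelf 1: 24 + 5 = 29
  shelf 2: 11 + 9 + 9 = 29
  shelf 3: 9 + 3 + 3 = 15
This matches the lower bound, so 3 is optimal.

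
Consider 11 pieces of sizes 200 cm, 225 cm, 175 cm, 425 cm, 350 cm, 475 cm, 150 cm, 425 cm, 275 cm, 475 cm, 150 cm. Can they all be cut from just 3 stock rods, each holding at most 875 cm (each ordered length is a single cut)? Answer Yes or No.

Total = 3325 cm; ⌈3325/875⌉ = 4.
At least 4 stock rods are required, but only 3 are allowed.

No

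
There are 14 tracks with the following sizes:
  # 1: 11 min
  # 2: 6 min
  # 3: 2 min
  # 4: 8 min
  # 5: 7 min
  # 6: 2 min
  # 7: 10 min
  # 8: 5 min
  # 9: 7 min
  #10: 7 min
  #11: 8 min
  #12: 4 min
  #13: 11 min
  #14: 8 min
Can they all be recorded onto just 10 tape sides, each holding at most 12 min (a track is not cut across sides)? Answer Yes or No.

Yes

A valid assignment using 10 tape sides:
  side 1: 11 = 11
  side 2: 11 = 11
  side 3: 10 + 2 = 12
  side 4: 8 + 4 = 12
  side 5: 8 + 2 = 10
  side 6: 8 = 8
  side 7: 7 + 5 = 12
  side 8: 7 = 7
  side 9: 7 = 7
  side 10: 6 = 6
Every load is within 12 min, so 10 tape sides suffice.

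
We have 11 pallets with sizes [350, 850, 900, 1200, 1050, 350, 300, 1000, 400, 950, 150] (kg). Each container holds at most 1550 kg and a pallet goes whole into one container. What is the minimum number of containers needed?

Total = 1200 + 1050 + 1000 + 950 + 900 + 850 + 400 + 350 + 350 + 300 + 150 = 7500 kg.
Lower bound: ⌈7500/1550⌉ = 5 containers.
Also, 6 pallets each exceed 775 kg, and no two of those can share a container, so at least 6 containers are needed.
A packing using 6 containers:
  container 1: 1200 + 350 = 1550
  container 2: 1050 + 400 = 1450
  container 3: 1000 + 350 + 150 = 1500
  container 4: 950 + 300 = 1250
  container 5: 900 = 900
  container 6: 850 = 850
This matches the lower bound, so 6 is optimal.

6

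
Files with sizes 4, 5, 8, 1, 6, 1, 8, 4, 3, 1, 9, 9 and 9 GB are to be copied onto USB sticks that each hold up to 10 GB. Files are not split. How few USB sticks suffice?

Total = 9 + 9 + 9 + 8 + 8 + 6 + 5 + 4 + 4 + 3 + 1 + 1 + 1 = 68 GB.
Lower bound: ⌈68/10⌉ = 7 USB sticks.
A packing using 8 USB sticks:
  USB stick 1: 9 + 1 = 10
  USB stick 2: 9 + 1 = 10
  USB stick 3: 9 + 1 = 10
  USB stick 4: 8 = 8
  USB stick 5: 8 = 8
  USB stick 6: 6 + 4 = 10
  USB stick 7: 5 + 4 = 9
  USB stick 8: 3 = 3
No arrangement into 7 USB sticks stays within capacity, so 8 is optimal.

8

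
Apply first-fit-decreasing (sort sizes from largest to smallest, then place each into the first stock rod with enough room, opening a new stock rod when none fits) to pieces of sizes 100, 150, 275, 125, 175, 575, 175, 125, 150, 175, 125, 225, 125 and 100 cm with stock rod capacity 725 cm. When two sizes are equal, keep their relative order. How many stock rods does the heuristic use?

Sorted descending: 575, 275, 225, 175, 175, 175, 150, 150, 125, 125, 125, 125, 100, 100.
  575 → stock rod 1 (new)  [load 575/725]
  275 → stock rod 2 (new)  [load 275/725]
  225 → stock rod 2  [load 500/725]
  175 → stock rod 2  [load 675/725]
  175 → stock rod 3 (new)  [load 175/725]
  175 → stock rod 3  [load 350/725]
  150 → stock rod 1  [load 725/725]
  150 → stock rod 3  [load 500/725]
  125 → stock rod 3  [load 625/725]
  125 → stock rod 4 (new)  [load 125/725]
  125 → stock rod 4  [load 250/725]
  125 → stock rod 4  [load 375/725]
  100 → stock rod 3  [load 725/725]
  100 → stock rod 4  [load 475/725]
4 stock rods opened.

4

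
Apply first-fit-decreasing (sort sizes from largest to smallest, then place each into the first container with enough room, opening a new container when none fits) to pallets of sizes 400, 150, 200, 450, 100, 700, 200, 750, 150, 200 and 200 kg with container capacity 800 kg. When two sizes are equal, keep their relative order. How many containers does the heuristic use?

5

Sorted descending: 750, 700, 450, 400, 200, 200, 200, 200, 150, 150, 100.
  750 → container 1 (new)  [load 750/800]
  700 → container 2 (new)  [load 700/800]
  450 → container 3 (new)  [load 450/800]
  400 → container 4 (new)  [load 400/800]
  200 → container 3  [load 650/800]
  200 → container 4  [load 600/800]
  200 → container 4  [load 800/800]
  200 → container 5 (new)  [load 200/800]
  150 → container 3  [load 800/800]
  150 → container 5  [load 350/800]
  100 → container 2  [load 800/800]
5 containers opened.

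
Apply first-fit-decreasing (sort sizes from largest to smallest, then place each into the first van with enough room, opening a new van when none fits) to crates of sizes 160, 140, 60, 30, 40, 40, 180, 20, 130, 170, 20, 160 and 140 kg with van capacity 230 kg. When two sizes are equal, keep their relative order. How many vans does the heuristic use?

Sorted descending: 180, 170, 160, 160, 140, 140, 130, 60, 40, 40, 30, 20, 20.
  180 → van 1 (new)  [load 180/230]
  170 → van 2 (new)  [load 170/230]
  160 → van 3 (new)  [load 160/230]
  160 → van 4 (new)  [load 160/230]
  140 → van 5 (new)  [load 140/230]
  140 → van 6 (new)  [load 140/230]
  130 → van 7 (new)  [load 130/230]
  60 → van 2  [load 230/230]
  40 → van 1  [load 220/230]
  40 → van 3  [load 200/230]
  30 → van 3  [load 230/230]
  20 → van 4  [load 180/230]
  20 → van 4  [load 200/230]
7 vans opened.

7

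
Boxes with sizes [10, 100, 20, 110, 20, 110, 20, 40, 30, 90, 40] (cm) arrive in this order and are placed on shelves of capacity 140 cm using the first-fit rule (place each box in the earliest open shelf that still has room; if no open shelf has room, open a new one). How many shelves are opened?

  10 → shelf 1 (new)  [load 10/140]
  100 → shelf 1  [load 110/140]
  20 → shelf 1  [load 130/140]
  110 → shelf 2 (new)  [load 110/140]
  20 → shelf 2  [load 130/140]
  110 → shelf 3 (new)  [load 110/140]
  20 → shelf 3  [load 130/140]
  40 → shelf 4 (new)  [load 40/140]
  30 → shelf 4  [load 70/140]
  90 → shelf 5 (new)  [load 90/140]
  40 → shelf 4  [load 110/140]
5 shelves opened.

5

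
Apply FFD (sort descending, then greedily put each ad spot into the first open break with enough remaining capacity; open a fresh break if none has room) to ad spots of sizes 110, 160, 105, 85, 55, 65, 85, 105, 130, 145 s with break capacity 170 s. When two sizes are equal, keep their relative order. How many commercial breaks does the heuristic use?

Sorted descending: 160, 145, 130, 110, 105, 105, 85, 85, 65, 55.
  160 → break 1 (new)  [load 160/170]
  145 → break 2 (new)  [load 145/170]
  130 → break 3 (new)  [load 130/170]
  110 → break 4 (new)  [load 110/170]
  105 → break 5 (new)  [load 105/170]
  105 → break 6 (new)  [load 105/170]
  85 → break 7 (new)  [load 85/170]
  85 → break 7  [load 170/170]
  65 → break 5  [load 170/170]
  55 → break 4  [load 165/170]
7 commercial breaks opened.

7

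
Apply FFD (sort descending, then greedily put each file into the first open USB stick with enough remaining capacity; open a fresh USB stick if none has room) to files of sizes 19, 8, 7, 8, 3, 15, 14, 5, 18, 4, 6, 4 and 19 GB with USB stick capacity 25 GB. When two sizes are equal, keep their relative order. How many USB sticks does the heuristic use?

6

Sorted descending: 19, 19, 18, 15, 14, 8, 8, 7, 6, 5, 4, 4, 3.
  19 → USB stick 1 (new)  [load 19/25]
  19 → USB stick 2 (new)  [load 19/25]
  18 → USB stick 3 (new)  [load 18/25]
  15 → USB stick 4 (new)  [load 15/25]
  14 → USB stick 5 (new)  [load 14/25]
  8 → USB stick 4  [load 23/25]
  8 → USB stick 5  [load 22/25]
  7 → USB stick 3  [load 25/25]
  6 → USB stick 1  [load 25/25]
  5 → USB stick 2  [load 24/25]
  4 → USB stick 6 (new)  [load 4/25]
  4 → USB stick 6  [load 8/25]
  3 → USB stick 5  [load 25/25]
6 USB sticks opened.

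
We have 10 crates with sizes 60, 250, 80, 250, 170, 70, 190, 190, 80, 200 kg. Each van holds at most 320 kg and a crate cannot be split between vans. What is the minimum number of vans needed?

6

Total = 250 + 250 + 200 + 190 + 190 + 170 + 80 + 80 + 70 + 60 = 1540 kg.
Lower bound: ⌈1540/320⌉ = 5 vans.
Also, 6 crates each exceed 160 kg, and no two of those can share a van, so at least 6 vans are needed.
A packing using 6 vans:
  van 1: 250 + 70 = 320
  van 2: 250 + 60 = 310
  van 3: 200 + 80 = 280
  van 4: 190 + 80 = 270
  van 5: 190 = 190
  van 6: 170 = 170
This matches the lower bound, so 6 is optimal.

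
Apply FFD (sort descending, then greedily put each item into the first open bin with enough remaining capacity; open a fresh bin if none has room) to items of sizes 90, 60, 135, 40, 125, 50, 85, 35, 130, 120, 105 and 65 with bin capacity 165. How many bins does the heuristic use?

7

Sorted descending: 135, 130, 125, 120, 105, 90, 85, 65, 60, 50, 40, 35.
  135 → bin 1 (new)  [load 135/165]
  130 → bin 2 (new)  [load 130/165]
  125 → bin 3 (new)  [load 125/165]
  120 → bin 4 (new)  [load 120/165]
  105 → bin 5 (new)  [load 105/165]
  90 → bin 6 (new)  [load 90/165]
  85 → bin 7 (new)  [load 85/165]
  65 → bin 6  [load 155/165]
  60 → bin 5  [load 165/165]
  50 → bin 7  [load 135/165]
  40 → bin 3  [load 165/165]
  35 → bin 2  [load 165/165]
7 bins opened.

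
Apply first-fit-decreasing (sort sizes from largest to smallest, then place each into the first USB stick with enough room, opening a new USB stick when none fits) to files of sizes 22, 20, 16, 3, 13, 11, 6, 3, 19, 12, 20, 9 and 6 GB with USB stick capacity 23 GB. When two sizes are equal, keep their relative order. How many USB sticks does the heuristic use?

8

Sorted descending: 22, 20, 20, 19, 16, 13, 12, 11, 9, 6, 6, 3, 3.
  22 → USB stick 1 (new)  [load 22/23]
  20 → USB stick 2 (new)  [load 20/23]
  20 → USB stick 3 (new)  [load 20/23]
  19 → USB stick 4 (new)  [load 19/23]
  16 → USB stick 5 (new)  [load 16/23]
  13 → USB stick 6 (new)  [load 13/23]
  12 → USB stick 7 (new)  [load 12/23]
  11 → USB stick 7  [load 23/23]
  9 → USB stick 6  [load 22/23]
  6 → USB stick 5  [load 22/23]
  6 → USB stick 8 (new)  [load 6/23]
  3 → USB stick 2  [load 23/23]
  3 → USB stick 3  [load 23/23]
8 USB sticks opened.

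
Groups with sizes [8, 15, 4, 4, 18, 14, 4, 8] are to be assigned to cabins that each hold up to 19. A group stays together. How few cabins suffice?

5

Total = 18 + 15 + 14 + 8 + 8 + 4 + 4 + 4 = 75.
Lower bound: ⌈75/19⌉ = 4 cabins.
A packing using 5 cabins:
  cabin 1: 18 = 18
  cabin 2: 15 + 4 = 19
  cabin 3: 14 + 4 = 18
  cabin 4: 8 + 8 = 16
  cabin 5: 4 = 4
No arrangement into 4 cabins stays within capacity, so 5 is optimal.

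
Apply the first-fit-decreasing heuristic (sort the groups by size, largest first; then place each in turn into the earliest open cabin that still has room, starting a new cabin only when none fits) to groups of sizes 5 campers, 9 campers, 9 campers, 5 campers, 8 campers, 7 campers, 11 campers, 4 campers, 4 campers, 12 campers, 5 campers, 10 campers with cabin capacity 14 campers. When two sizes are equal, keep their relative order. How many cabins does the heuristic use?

7

Sorted descending: 12, 11, 10, 9, 9, 8, 7, 5, 5, 5, 4, 4.
  12 → cabin 1 (new)  [load 12/14]
  11 → cabin 2 (new)  [load 11/14]
  10 → cabin 3 (new)  [load 10/14]
  9 → cabin 4 (new)  [load 9/14]
  9 → cabin 5 (new)  [load 9/14]
  8 → cabin 6 (new)  [load 8/14]
  7 → cabin 7 (new)  [load 7/14]
  5 → cabin 4  [load 14/14]
  5 → cabin 5  [load 14/14]
  5 → cabin 6  [load 13/14]
  4 → cabin 3  [load 14/14]
  4 → cabin 7  [load 11/14]
7 cabins opened.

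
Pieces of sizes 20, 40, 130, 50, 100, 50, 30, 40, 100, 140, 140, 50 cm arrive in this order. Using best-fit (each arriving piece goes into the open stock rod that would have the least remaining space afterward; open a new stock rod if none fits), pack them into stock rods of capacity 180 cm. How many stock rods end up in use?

6

  20 → stock rod 1 (new)  [load 20/180]
  40 → stock rod 1  [load 60/180]
  130 → stock rod 2 (new)  [load 130/180]
  50 → stock rod 2  [load 180/180]
  100 → stock rod 1  [load 160/180]
  50 → stock rod 3 (new)  [load 50/180]
  30 → stock rod 3  [load 80/180]
  40 → stock rod 3  [load 120/180]
  100 → stock rod 4 (new)  [load 100/180]
  140 → stock rod 5 (new)  [load 140/180]
  140 → stock rod 6 (new)  [load 140/180]
  50 → stock rod 3  [load 170/180]
6 stock rods opened.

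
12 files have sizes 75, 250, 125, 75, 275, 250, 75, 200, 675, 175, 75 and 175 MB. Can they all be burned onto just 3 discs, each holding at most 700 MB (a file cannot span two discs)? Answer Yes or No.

No

Total = 2425 MB; ⌈2425/700⌉ = 4.
At least 4 discs are required, but only 3 are allowed.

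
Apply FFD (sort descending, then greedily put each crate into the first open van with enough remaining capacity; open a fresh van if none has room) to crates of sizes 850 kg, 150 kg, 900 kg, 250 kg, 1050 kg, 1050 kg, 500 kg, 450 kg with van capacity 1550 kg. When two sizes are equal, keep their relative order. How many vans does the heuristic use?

Sorted descending: 1050, 1050, 900, 850, 500, 450, 250, 150.
  1050 → van 1 (new)  [load 1050/1550]
  1050 → van 2 (new)  [load 1050/1550]
  900 → van 3 (new)  [load 900/1550]
  850 → van 4 (new)  [load 850/1550]
  500 → van 1  [load 1550/1550]
  450 → van 2  [load 1500/1550]
  250 → van 3  [load 1150/1550]
  150 → van 3  [load 1300/1550]
4 vans opened.

4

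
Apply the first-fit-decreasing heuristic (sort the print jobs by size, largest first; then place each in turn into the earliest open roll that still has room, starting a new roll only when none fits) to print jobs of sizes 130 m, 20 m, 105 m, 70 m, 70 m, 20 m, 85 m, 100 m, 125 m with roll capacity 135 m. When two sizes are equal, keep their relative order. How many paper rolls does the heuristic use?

Sorted descending: 130, 125, 105, 100, 85, 70, 70, 20, 20.
  130 → roll 1 (new)  [load 130/135]
  125 → roll 2 (new)  [load 125/135]
  105 → roll 3 (new)  [load 105/135]
  100 → roll 4 (new)  [load 100/135]
  85 → roll 5 (new)  [load 85/135]
  70 → roll 6 (new)  [load 70/135]
  70 → roll 7 (new)  [load 70/135]
  20 → roll 3  [load 125/135]
  20 → roll 4  [load 120/135]
7 paper rolls opened.

7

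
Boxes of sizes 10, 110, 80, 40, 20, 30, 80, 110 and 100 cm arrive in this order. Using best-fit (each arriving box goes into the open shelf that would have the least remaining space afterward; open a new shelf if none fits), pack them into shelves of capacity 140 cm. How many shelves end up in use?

5

  10 → shelf 1 (new)  [load 10/140]
  110 → shelf 1  [load 120/140]
  80 → shelf 2 (new)  [load 80/140]
  40 → shelf 2  [load 120/140]
  20 → shelf 1  [load 140/140]
  30 → shelf 3 (new)  [load 30/140]
  80 → shelf 3  [load 110/140]
  110 → shelf 4 (new)  [load 110/140]
  100 → shelf 5 (new)  [load 100/140]
5 shelves opened.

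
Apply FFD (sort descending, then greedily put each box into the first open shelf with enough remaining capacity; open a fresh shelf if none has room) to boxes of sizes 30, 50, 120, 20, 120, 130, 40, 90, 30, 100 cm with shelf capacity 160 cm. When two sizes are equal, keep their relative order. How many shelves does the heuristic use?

Sorted descending: 130, 120, 120, 100, 90, 50, 40, 30, 30, 20.
  130 → shelf 1 (new)  [load 130/160]
  120 → shelf 2 (new)  [load 120/160]
  120 → shelf 3 (new)  [load 120/160]
  100 → shelf 4 (new)  [load 100/160]
  90 → shelf 5 (new)  [load 90/160]
  50 → shelf 4  [load 150/160]
  40 → shelf 2  [load 160/160]
  30 → shelf 1  [load 160/160]
  30 → shelf 3  [load 150/160]
  20 → shelf 5  [load 110/160]
5 shelves opened.

5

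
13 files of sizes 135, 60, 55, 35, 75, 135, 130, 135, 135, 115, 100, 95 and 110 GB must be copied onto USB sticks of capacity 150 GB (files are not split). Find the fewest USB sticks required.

10

Total = 135 + 135 + 135 + 135 + 130 + 115 + 110 + 100 + 95 + 75 + 60 + 55 + 35 = 1315 GB.
Lower bound: ⌈1315/150⌉ = 9 USB sticks.
A packing using 10 USB sticks:
  USB stick 1: 135 = 135
  USB stick 2: 135 = 135
  USB stick 3: 135 = 135
  USB stick 4: 135 = 135
  USB stick 5: 130 = 130
  USB stick 6: 115 + 35 = 150
  USB stick 7: 110 = 110
  USB stick 8: 100 = 100
  USB stick 9: 95 + 55 = 150
  USB stick 10: 75 + 60 = 135
No arrangement into 9 USB sticks stays within capacity, so 10 is optimal.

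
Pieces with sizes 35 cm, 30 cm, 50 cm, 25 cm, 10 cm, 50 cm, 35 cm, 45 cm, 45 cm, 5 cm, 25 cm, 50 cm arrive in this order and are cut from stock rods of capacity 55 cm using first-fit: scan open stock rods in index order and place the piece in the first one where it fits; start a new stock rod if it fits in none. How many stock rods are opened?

9

  35 → stock rod 1 (new)  [load 35/55]
  30 → stock rod 2 (new)  [load 30/55]
  50 → stock rod 3 (new)  [load 50/55]
  25 → stock rod 2  [load 55/55]
  10 → stock rod 1  [load 45/55]
  50 → stock rod 4 (new)  [load 50/55]
  35 → stock rod 5 (new)  [load 35/55]
  45 → stock rod 6 (new)  [load 45/55]
  45 → stock rod 7 (new)  [load 45/55]
  5 → stock rod 1  [load 50/55]
  25 → stock rod 8 (new)  [load 25/55]
  50 → stock rod 9 (new)  [load 50/55]
9 stock rods opened.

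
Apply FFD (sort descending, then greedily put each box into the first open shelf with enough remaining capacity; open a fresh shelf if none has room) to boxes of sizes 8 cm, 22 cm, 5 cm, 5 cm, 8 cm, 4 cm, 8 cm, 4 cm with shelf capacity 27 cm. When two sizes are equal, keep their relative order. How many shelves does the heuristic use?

3

Sorted descending: 22, 8, 8, 8, 5, 5, 4, 4.
  22 → shelf 1 (new)  [load 22/27]
  8 → shelf 2 (new)  [load 8/27]
  8 → shelf 2  [load 16/27]
  8 → shelf 2  [load 24/27]
  5 → shelf 1  [load 27/27]
  5 → shelf 3 (new)  [load 5/27]
  4 → shelf 3  [load 9/27]
  4 → shelf 3  [load 13/27]
3 shelves opened.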